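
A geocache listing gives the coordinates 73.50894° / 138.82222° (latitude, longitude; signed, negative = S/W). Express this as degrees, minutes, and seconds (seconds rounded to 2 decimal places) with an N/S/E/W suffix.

Lat: 0.508940° → 30.53640′; 0.53640 × 60 = 32.1840″
Longitude: 0.822220 × 60 = 49.33320′ → 49′, remainder × 60 = 19.9920″

73°30′32.18″ N, 138°49′19.99″ E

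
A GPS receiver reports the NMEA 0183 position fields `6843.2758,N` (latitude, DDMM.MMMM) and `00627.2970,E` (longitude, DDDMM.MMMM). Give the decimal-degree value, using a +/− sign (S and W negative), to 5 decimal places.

68.72126, 6.45495

φ: split at 2 digits → 68° and 43.2758′; 68 + 43.2758/60 = 68.721263
N ⇒ keep positive
λ: split at 3 digits → 006° and 27.297′; 6 + 27.297/60 = 6.454950
E ⇒ keep positive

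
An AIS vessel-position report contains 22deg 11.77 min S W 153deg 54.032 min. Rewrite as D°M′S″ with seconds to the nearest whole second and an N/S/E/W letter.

φ: 11.77000′ → 11′ and 0.77000 × 60 = 46.20″
Lon: 54.03200′ → 54′ and 0.03200 × 60 = 1.92″

22°11′46″ S, 153°54′2″ W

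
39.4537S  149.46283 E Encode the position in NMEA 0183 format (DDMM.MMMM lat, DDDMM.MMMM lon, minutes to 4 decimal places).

3927.2220,S / 14927.7698,E

φ: minutes = (39.453700 − 39) × 60 = 27.222000
Lon: 149° + 0.462830 × 60 = 149° 27.769800′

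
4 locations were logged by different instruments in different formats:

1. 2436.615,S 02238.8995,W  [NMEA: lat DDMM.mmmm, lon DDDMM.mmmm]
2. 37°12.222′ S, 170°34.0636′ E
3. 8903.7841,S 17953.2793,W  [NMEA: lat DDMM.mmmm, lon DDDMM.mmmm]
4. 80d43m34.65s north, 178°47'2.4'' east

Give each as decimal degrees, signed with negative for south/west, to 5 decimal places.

Point 1:
  Latitude: split at 2 digits → 24° and 36.615′; 24 + 36.615/60 = 24.610250
  hemisphere S, so the sign is −
  λ: degrees = first 3 digits = 22, minutes = 38.8995; 22 + 38.8995/60 = 22.648325
  hemisphere W, so the sign is −
Point 2:
  Latitude: 12.222′ = 0.203700°; total 37.203700
  S → negative
  Lon: 170 + 34.0636/60 = 170.567727
  E ⇒ keep positive
Point 3:
  Lat: split at 2 digits → 89° and 3.7841′; 89 + 3.7841/60 = 89.063068
  S ⇒ negate
  Longitude: degrees = first 3 digits = 179, minutes = 53.2793; 179 + 53.2793/60 = 179.887988
  W ⇒ negate
Point 4:
  φ: 80 + 43/60 + 34.65/3600 = 80.726292
  N ⇒ keep positive
  Longitude: 178° + 47/60 + 2.4/3600 = 178 + 0.783333 + 0.000667 = 178.784000
  E → positive

1. -24.61025, -22.64833
2. -37.20370, 170.56773
3. -89.06307, -179.88799
4. 80.72629, 178.78400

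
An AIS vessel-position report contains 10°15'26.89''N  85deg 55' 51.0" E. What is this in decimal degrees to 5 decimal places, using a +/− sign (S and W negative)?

10.25747, 85.93083

φ: 10 + 15/60 + 26.89/3600 = 10.257469
N ⇒ keep positive
Longitude: 85 + 55/60 + 51/3600 = 85.930833
E ⇒ keep positive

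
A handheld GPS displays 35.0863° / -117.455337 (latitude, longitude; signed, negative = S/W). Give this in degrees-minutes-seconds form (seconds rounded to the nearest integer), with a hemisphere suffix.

35°05′11″ N, 117°27′19″ W

Latitude: 0.086300° → 5.17800′; 0.17800 × 60 = 10.68″
Longitude is negative → W; |value| = 117.455337
λ: 0.455337° → 27.32022′; 0.32022 × 60 = 19.21″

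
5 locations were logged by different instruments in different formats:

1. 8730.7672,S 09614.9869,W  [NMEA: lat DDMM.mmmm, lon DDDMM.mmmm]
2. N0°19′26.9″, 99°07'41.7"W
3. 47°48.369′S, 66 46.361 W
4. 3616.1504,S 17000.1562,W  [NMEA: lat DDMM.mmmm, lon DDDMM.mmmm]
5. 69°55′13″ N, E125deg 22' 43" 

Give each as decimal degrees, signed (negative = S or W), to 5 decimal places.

1. -87.51279, -96.24978
2. 0.32414, -99.12825
3. -47.80615, -66.77268
4. -36.26917, -170.00260
5. 69.92028, 125.37861

Point 1:
  Latitude: split at 2 digits → 87° and 30.7672′; 87 + 30.7672/60 = 87.512787
  S → negative
  Longitude: degrees = first 3 digits = 96, minutes = 14.9869; 96 + 14.9869/60 = 96.249782
  hemisphere W, so the sign is −
Point 2:
  Lat: 0° + 19/60 + 26.9/3600 = 0 + 0.316667 + 0.007472 = 0.324139
  N ⇒ keep positive
  Lon: 99 + 7/60 + 41.7/3600 = 99.128250
  W ⇒ negate
Point 3:
  Lat: 47 + 48.369/60 = 47.806150
  S → negative
  λ: 66 + 46.361/60 = 66.772683
  W → negative
Point 4:
  φ: degrees = first 2 digits = 36, minutes = 16.1504; 36 + 16.1504/60 = 36.269173
  S → negative
  λ: split at 3 digits → 170° and 0.1562′; 170 + 0.1562/60 = 170.002603
  W → negative
Point 5:
  φ: 55′ + 13″ = 55.21667′; 69 + 55.21667/60 = 69.920278
  N → positive
  Longitude: 125 + 22/60 + 43/3600 = 125.378611
  E ⇒ keep positive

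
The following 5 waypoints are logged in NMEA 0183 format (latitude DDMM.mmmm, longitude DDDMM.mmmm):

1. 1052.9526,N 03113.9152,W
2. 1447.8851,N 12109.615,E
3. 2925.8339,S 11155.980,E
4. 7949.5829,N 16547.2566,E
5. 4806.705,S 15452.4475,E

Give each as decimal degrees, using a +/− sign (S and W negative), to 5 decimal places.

Point 1:
  Lat: degrees = first 2 digits = 10, minutes = 52.9526; 10 + 52.9526/60 = 10.882543
  N ⇒ keep positive
  Lon: split at 3 digits → 031° and 13.9152′; 31 + 13.9152/60 = 31.231920
  hemisphere W, so the sign is −
Point 2:
  φ: split at 2 digits → 14° and 47.8851′; 14 + 47.8851/60 = 14.798085
  N → positive
  Longitude: split at 3 digits → 121° and 9.615′; 121 + 9.615/60 = 121.160250
  E → positive
Point 3:
  φ: split at 2 digits → 29° and 25.8339′; 29 + 25.8339/60 = 29.430565
  hemisphere S, so the sign is −
  Lon: split at 3 digits → 111° and 55.98′; 111 + 55.98/60 = 111.933000
  E ⇒ keep positive
Point 4:
  Lat: split at 2 digits → 79° and 49.5829′; 79 + 49.5829/60 = 79.826382
  N → positive
  Longitude: split at 3 digits → 165° and 47.2566′; 165 + 47.2566/60 = 165.787610
  E → positive
Point 5:
  Lat: split at 2 digits → 48° and 6.705′; 48 + 6.705/60 = 48.111750
  S ⇒ negate
  λ: split at 3 digits → 154° and 52.4475′; 154 + 52.4475/60 = 154.874125
  E → positive

1. 10.88254, -31.23192
2. 14.79809, 121.16025
3. -29.43057, 111.93300
4. 79.82638, 165.78761
5. -48.11175, 154.87413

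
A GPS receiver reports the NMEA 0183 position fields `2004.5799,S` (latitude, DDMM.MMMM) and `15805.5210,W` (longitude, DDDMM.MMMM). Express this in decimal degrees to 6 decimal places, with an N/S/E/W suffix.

20.076332° S, 158.092017° W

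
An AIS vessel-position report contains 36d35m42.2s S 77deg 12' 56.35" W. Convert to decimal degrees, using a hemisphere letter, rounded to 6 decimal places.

φ: 35′ + 42.2″ = 35.70333′; 36 + 35.70333/60 = 36.5950556
Longitude: 77° + 12/60 + 56.35/3600 = 77 + 0.200000 + 0.015653 = 77.2156528

36.595056° S, 77.215653° W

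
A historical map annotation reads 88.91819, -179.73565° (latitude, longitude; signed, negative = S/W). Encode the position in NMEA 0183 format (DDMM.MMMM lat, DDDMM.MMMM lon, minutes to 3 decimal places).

Latitude: minutes = (88.918190 − 88) × 60 = 55.09140
Longitude is negative → W; |value| = 179.735650
λ: 179° + 0.735650 × 60 = 179° 44.13900′

8855.091,N / 17944.139,W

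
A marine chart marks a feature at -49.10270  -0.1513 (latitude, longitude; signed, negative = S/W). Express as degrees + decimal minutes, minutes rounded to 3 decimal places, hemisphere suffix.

49° 6.162′ S, 0° 9.078′ W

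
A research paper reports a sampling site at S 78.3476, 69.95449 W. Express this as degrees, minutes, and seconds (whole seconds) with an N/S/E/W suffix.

φ: whole degrees 78; 20.85600′ → 20′ and 51.36″
λ: 0.954490 × 60 = 57.26940′ → 57′, remainder × 60 = 16.16″

78°20′51″ S, 69°57′16″ W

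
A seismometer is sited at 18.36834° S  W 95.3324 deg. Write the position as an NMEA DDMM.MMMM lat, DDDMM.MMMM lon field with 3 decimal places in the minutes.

1822.100,S / 09519.944,W

φ: 18° + 0.368340 × 60 = 18° 22.10040′
Longitude: minutes = (95.332400 − 95) × 60 = 19.94400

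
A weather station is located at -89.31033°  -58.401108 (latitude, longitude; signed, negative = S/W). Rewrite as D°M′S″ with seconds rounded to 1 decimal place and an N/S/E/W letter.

Latitude is negative → S; |value| = 89.310330
Latitude: 0.310330° → 18.61980′; 0.61980 × 60 = 37.188″
Longitude is negative → W; |value| = 58.401108
λ: 0.401108° → 24.06648′; 0.06648 × 60 = 3.989″

89°18′37.2″ S, 58°24′4.0″ W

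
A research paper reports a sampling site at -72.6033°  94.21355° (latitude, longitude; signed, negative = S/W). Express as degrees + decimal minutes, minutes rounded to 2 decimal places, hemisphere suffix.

72° 36.20′ S, 94° 12.81′ E

Latitude is negative → S; |value| = 72.603300
φ: minutes = (72.603300 − 72) × 60 = 36.1980
Longitude: 94° + 0.213550 × 60 = 94° 12.8130′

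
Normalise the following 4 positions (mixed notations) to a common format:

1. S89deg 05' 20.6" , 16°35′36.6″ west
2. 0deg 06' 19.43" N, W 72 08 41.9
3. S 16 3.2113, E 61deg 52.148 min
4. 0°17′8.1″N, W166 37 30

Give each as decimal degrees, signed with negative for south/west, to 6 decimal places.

1. -89.089056, -16.593500
2. 0.105397, -72.144972
3. -16.053522, 61.869133
4. 0.285583, -166.625000

Point 1:
  Latitude: 89 + 5/60 + 20.6/3600 = 89.0890556
  S → negative
  Longitude: 16° + 35/60 + 36.6/3600 = 16 + 0.583333 + 0.010167 = 16.5935000
  hemisphere W, so the sign is −
Point 2:
  Latitude: 0 + 6/60 + 19.43/3600 = 0.1053972
  N → positive
  Lon: 72 + 8/60 + 41.9/3600 = 72.1449722
  hemisphere W, so the sign is −
Point 3:
  φ: 16 + 3.2113/60 = 16.0535217
  S ⇒ negate
  Lon: 61 + 52.148/60 = 61.8691333
  E → positive
Point 4:
  Latitude: 17′ + 8.1″ = 17.13500′; 0 + 17.13500/60 = 0.2855833
  N ⇒ keep positive
  λ: 37′ + 30″ = 37.50000′; 166 + 37.50000/60 = 166.6250000
  W → negative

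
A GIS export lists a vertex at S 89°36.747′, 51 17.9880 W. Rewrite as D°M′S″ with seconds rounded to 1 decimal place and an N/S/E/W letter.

89°36′44.8″ S, 51°17′59.3″ W

Latitude: 36.74700′ → 36′ and 0.74700 × 60 = 44.820″
Longitude: fractional minutes 0.98800 × 60 = 59.280″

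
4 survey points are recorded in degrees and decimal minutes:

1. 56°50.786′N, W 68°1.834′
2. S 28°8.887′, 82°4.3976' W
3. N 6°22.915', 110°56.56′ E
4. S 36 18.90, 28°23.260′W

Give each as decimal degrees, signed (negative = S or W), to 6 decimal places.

1. 56.846433, -68.030567
2. -28.148117, -82.073293
3. 6.381917, 110.942667
4. -36.315000, -28.387667

Point 1:
  Lat: 50.786′ = 0.846433°; total 56.8464333
  N → positive
  Longitude: 68 + 1.834/60 = 68.0305667
  hemisphere W, so the sign is −
Point 2:
  φ: 8.887′ = 0.148117°; total 28.1481167
  S → negative
  Longitude: 4.3976′ = 0.073293°; total 82.0732933
  W → negative
Point 3:
  φ: 6 + 22.915/60 = 6.3819167
  N ⇒ keep positive
  Lon: 110 + 56.56/60 = 110.9426667
  E → positive
Point 4:
  φ: 36 + 18.9/60 = 36.3150000
  S ⇒ negate
  Longitude: 28 + 23.26/60 = 28.3876667
  W → negative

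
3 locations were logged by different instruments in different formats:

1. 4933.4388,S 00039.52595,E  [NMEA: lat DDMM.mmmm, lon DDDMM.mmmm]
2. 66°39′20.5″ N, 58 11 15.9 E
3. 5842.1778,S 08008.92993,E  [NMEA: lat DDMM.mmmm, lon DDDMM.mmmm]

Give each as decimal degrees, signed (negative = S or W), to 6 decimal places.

Point 1:
  Latitude: degrees = first 2 digits = 49, minutes = 33.4388; 49 + 33.4388/60 = 49.5573133
  S ⇒ negate
  λ: degrees = first 3 digits = 0, minutes = 39.52595; 0 + 39.52595/60 = 0.6587658
  E → positive
Point 2:
  Lat: 66° + 39/60 + 20.5/3600 = 66 + 0.650000 + 0.005694 = 66.6556944
  N ⇒ keep positive
  Longitude: 58° + 11/60 + 15.9/3600 = 58 + 0.183333 + 0.004417 = 58.1877500
  E → positive
Point 3:
  φ: degrees = first 2 digits = 58, minutes = 42.1778; 58 + 42.1778/60 = 58.7029633
  S → negative
  Lon: split at 3 digits → 080° and 8.92993′; 80 + 8.92993/60 = 80.1488322
  E ⇒ keep positive

1. -49.557313, 0.658766
2. 66.655694, 58.187750
3. -58.702963, 80.148832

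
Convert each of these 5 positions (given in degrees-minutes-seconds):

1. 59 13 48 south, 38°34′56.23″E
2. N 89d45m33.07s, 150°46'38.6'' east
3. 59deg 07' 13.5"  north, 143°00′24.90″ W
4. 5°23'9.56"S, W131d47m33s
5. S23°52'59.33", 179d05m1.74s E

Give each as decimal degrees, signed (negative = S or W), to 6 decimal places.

Point 1:
  Latitude: 59° + 13/60 + 48/3600 = 59 + 0.216667 + 0.013333 = 59.2300000
  S → negative
  Longitude: 38 + 34/60 + 56.23/3600 = 38.5822861
  E → positive
Point 2:
  φ: 89° + 45/60 + 33.07/3600 = 89 + 0.750000 + 0.009186 = 89.7591861
  N → positive
  Lon: 46′ + 38.6″ = 46.64333′; 150 + 46.64333/60 = 150.7773889
  E ⇒ keep positive
Point 3:
  Lat: 59 + 7/60 + 13.5/3600 = 59.1204167
  N → positive
  Lon: 143° + 0/60 + 24.9/3600 = 143 + 0.000000 + 0.006917 = 143.0069167
  W ⇒ negate
Point 4:
  φ: 5 + 23/60 + 9.56/3600 = 5.3859889
  S → negative
  λ: 131 + 47/60 + 33/3600 = 131.7925000
  hemisphere W, so the sign is −
Point 5:
  Lat: 23° + 52/60 + 59.33/3600 = 23 + 0.866667 + 0.016481 = 23.8831472
  S ⇒ negate
  Lon: 5′ + 1.74″ = 5.02900′; 179 + 5.02900/60 = 179.0838167
  E → positive

1. -59.230000, 38.582286
2. 89.759186, 150.777389
3. 59.120417, -143.006917
4. -5.385989, -131.792500
5. -23.883147, 179.083817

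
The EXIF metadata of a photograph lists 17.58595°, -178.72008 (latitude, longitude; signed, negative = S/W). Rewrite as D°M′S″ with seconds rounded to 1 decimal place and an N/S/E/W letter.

17°35′9.4″ N, 178°43′12.3″ W

Lat: whole degrees 17; 35.15700′ → 35′ and 9.420″
Longitude is negative → W; |value| = 178.720080
λ: whole degrees 178; 43.20480′ → 43′ and 12.288″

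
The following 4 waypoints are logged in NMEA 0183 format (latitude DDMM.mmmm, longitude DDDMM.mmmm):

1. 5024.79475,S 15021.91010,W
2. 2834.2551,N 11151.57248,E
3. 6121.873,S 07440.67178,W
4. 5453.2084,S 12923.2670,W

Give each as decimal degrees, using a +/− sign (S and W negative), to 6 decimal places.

1. -50.413246, -150.365168
2. 28.570918, 111.859541
3. -61.364550, -74.677863
4. -54.886807, -129.387783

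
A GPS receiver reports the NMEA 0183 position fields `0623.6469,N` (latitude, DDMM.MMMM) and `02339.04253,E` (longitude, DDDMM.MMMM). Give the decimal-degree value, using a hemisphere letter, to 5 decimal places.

φ: split at 2 digits → 06° and 23.6469′; 6 + 23.6469/60 = 6.394115
λ: split at 3 digits → 023° and 39.04253′; 23 + 39.04253/60 = 23.650709

6.39412° N, 23.65071° E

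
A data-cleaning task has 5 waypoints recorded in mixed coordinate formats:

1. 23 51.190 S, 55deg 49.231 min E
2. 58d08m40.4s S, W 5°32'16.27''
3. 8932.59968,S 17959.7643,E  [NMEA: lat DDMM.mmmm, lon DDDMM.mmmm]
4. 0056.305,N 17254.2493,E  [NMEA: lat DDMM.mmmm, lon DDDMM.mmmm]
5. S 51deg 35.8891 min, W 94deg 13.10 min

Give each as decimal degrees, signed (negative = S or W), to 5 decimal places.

Point 1:
  φ: 23 + 51.19/60 = 23.853167
  S ⇒ negate
  λ: 49.231′ = 0.820517°; total 55.820517
  E ⇒ keep positive
Point 2:
  φ: 8′ + 40.4″ = 8.67333′; 58 + 8.67333/60 = 58.144556
  hemisphere S, so the sign is −
  Lon: 5° + 32/60 + 16.27/3600 = 5 + 0.533333 + 0.004519 = 5.537853
  W ⇒ negate
Point 3:
  φ: split at 2 digits → 89° and 32.59968′; 89 + 32.59968/60 = 89.543328
  S → negative
  λ: degrees = first 3 digits = 179, minutes = 59.7643; 179 + 59.7643/60 = 179.996072
  E ⇒ keep positive
Point 4:
  Lat: split at 2 digits → 00° and 56.305′; 0 + 56.305/60 = 0.938417
  N ⇒ keep positive
  Longitude: degrees = first 3 digits = 172, minutes = 54.2493; 172 + 54.2493/60 = 172.904155
  E → positive
Point 5:
  Lat: 51 + 35.8891/60 = 51.598152
  hemisphere S, so the sign is −
  Longitude: 94 + 13.1/60 = 94.218333
  W → negative

1. -23.85317, 55.82052
2. -58.14456, -5.53785
3. -89.54333, 179.99607
4. 0.93842, 172.90416
5. -51.59815, -94.21833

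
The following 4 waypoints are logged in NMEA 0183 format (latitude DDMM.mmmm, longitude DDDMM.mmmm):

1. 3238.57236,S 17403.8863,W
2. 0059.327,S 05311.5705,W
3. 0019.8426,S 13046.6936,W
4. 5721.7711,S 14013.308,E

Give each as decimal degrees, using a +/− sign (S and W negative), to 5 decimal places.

1. -32.64287, -174.06477
2. -0.98878, -53.19284
3. -0.33071, -130.77823
4. -57.36285, 140.22180

Point 1:
  Latitude: split at 2 digits → 32° and 38.57236′; 32 + 38.57236/60 = 32.642873
  hemisphere S, so the sign is −
  λ: degrees = first 3 digits = 174, minutes = 3.8863; 174 + 3.8863/60 = 174.064772
  W → negative
Point 2:
  Latitude: split at 2 digits → 00° and 59.327′; 0 + 59.327/60 = 0.988783
  hemisphere S, so the sign is −
  Longitude: split at 3 digits → 053° and 11.5705′; 53 + 11.5705/60 = 53.192842
  hemisphere W, so the sign is −
Point 3:
  φ: degrees = first 2 digits = 0, minutes = 19.8426; 0 + 19.8426/60 = 0.330710
  hemisphere S, so the sign is −
  λ: degrees = first 3 digits = 130, minutes = 46.6936; 130 + 46.6936/60 = 130.778227
  hemisphere W, so the sign is −
Point 4:
  Latitude: split at 2 digits → 57° and 21.7711′; 57 + 21.7711/60 = 57.362852
  S → negative
  Lon: split at 3 digits → 140° and 13.308′; 140 + 13.308/60 = 140.221800
  E → positive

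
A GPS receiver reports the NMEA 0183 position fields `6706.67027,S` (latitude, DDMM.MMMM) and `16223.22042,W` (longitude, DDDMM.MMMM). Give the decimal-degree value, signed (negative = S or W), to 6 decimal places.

φ: split at 2 digits → 67° and 6.67027′; 67 + 6.67027/60 = 67.1111712
S ⇒ negate
Lon: degrees = first 3 digits = 162, minutes = 23.22042; 162 + 23.22042/60 = 162.3870070
W ⇒ negate

-67.111171, -162.387007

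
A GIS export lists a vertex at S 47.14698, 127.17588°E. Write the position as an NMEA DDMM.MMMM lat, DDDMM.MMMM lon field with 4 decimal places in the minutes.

4708.8188,S / 12710.5528,E

Lat: fractional part 0.146980 → 8.818800 minutes
Longitude: 127° + 0.175880 × 60 = 127° 10.552800′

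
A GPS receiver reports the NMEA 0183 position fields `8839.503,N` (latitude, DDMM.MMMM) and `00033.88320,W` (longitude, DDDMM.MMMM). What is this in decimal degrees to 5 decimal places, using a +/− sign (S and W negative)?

Latitude: split at 2 digits → 88° and 39.503′; 88 + 39.503/60 = 88.658383
N → positive
Longitude: split at 3 digits → 000° and 33.8832′; 0 + 33.8832/60 = 0.564720
W ⇒ negate

88.65838, -0.56472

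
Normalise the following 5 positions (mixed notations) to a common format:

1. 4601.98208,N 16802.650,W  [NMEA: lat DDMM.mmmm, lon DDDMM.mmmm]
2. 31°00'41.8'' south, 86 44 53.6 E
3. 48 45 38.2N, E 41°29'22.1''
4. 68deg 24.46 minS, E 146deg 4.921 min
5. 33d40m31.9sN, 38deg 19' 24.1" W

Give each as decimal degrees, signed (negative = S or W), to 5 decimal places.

1. 46.03303, -168.04417
2. -31.01161, 86.74822
3. 48.76061, 41.48947
4. -68.40767, 146.08202
5. 33.67553, -38.32336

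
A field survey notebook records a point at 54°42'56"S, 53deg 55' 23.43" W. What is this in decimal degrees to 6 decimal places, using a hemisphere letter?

54.715556° S, 53.923175° W

φ: 42′ + 56″ = 42.93333′; 54 + 42.93333/60 = 54.7155556
Lon: 55′ + 23.43″ = 55.39050′; 53 + 55.39050/60 = 53.9231750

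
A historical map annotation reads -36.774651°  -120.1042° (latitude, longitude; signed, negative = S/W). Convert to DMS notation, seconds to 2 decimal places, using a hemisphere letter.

Latitude is negative → S; |value| = 36.774651
Lat: whole degrees 36; 46.47906′ → 46′ and 28.7436″
Longitude is negative → W; |value| = 120.104200
λ: whole degrees 120; 6.25200′ → 6′ and 15.1200″

36°46′28.74″ S, 120°06′15.12″ W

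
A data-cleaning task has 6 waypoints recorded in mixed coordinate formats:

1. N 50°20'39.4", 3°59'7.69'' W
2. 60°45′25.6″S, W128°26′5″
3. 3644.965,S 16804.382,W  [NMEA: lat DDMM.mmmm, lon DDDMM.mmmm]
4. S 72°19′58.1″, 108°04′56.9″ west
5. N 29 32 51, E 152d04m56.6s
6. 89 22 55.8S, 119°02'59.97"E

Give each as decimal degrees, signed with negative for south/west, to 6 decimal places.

Point 1:
  Latitude: 50° + 20/60 + 39.4/3600 = 50 + 0.333333 + 0.010944 = 50.3442778
  N → positive
  Lon: 3 + 59/60 + 7.69/3600 = 3.9854694
  hemisphere W, so the sign is −
Point 2:
  Latitude: 60 + 45/60 + 25.6/3600 = 60.7571111
  S ⇒ negate
  Longitude: 26′ + 5″ = 26.08333′; 128 + 26.08333/60 = 128.4347222
  W ⇒ negate
Point 3:
  Lat: degrees = first 2 digits = 36, minutes = 44.965; 36 + 44.965/60 = 36.7494167
  S ⇒ negate
  Lon: degrees = first 3 digits = 168, minutes = 4.382; 168 + 4.382/60 = 168.0730333
  W → negative
Point 4:
  φ: 19′ + 58.1″ = 19.96833′; 72 + 19.96833/60 = 72.3328056
  hemisphere S, so the sign is −
  λ: 108 + 4/60 + 56.9/3600 = 108.0824722
  W → negative
Point 5:
  Lat: 29° + 32/60 + 51/3600 = 29 + 0.533333 + 0.014167 = 29.5475000
  N → positive
  Lon: 152° + 4/60 + 56.6/3600 = 152 + 0.066667 + 0.015722 = 152.0823889
  E → positive
Point 6:
  φ: 89 + 22/60 + 55.8/3600 = 89.3821667
  S ⇒ negate
  Longitude: 119° + 2/60 + 59.97/3600 = 119 + 0.033333 + 0.016658 = 119.0499917
  E ⇒ keep positive

1. 50.344278, -3.985469
2. -60.757111, -128.434722
3. -36.749417, -168.073033
4. -72.332806, -108.082472
5. 29.547500, 152.082389
6. -89.382167, 119.049992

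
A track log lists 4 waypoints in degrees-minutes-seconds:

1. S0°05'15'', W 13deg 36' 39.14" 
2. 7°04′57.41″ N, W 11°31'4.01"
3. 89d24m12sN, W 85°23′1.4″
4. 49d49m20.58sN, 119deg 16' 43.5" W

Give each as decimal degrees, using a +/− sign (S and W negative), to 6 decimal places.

1. -0.087500, -13.610872
2. 7.082614, -11.517781
3. 89.403333, -85.383722
4. 49.822383, -119.278750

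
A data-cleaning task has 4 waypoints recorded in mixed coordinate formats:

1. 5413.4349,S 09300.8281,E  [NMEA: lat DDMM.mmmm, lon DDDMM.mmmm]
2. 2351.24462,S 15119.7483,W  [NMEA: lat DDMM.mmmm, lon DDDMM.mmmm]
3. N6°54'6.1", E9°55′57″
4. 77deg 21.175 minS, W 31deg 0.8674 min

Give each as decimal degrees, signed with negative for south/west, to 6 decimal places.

1. -54.223915, 93.013802
2. -23.854077, -151.329138
3. 6.901694, 9.932500
4. -77.352917, -31.014457

Point 1:
  Latitude: degrees = first 2 digits = 54, minutes = 13.4349; 54 + 13.4349/60 = 54.2239150
  S → negative
  Longitude: split at 3 digits → 093° and 0.8281′; 93 + 0.8281/60 = 93.0138017
  E → positive
Point 2:
  φ: split at 2 digits → 23° and 51.24462′; 23 + 51.24462/60 = 23.8540770
  S → negative
  λ: split at 3 digits → 151° and 19.7483′; 151 + 19.7483/60 = 151.3291383
  W → negative
Point 3:
  Lat: 6° + 54/60 + 6.1/3600 = 6 + 0.900000 + 0.001694 = 6.9016944
  N → positive
  Longitude: 9° + 55/60 + 57/3600 = 9 + 0.916667 + 0.015833 = 9.9325000
  E → positive
Point 4:
  Lat: 77 + 21.175/60 = 77.3529167
  S ⇒ negate
  Longitude: 31 + 0.8674/60 = 31.0144567
  W ⇒ negate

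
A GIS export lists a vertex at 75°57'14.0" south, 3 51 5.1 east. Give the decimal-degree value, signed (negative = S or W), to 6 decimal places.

-75.953889, 3.851417

Lat: 75° + 57/60 + 14/3600 = 75 + 0.950000 + 0.003889 = 75.9538889
hemisphere S, so the sign is −
λ: 3 + 51/60 + 5.1/3600 = 3.8514167
E ⇒ keep positive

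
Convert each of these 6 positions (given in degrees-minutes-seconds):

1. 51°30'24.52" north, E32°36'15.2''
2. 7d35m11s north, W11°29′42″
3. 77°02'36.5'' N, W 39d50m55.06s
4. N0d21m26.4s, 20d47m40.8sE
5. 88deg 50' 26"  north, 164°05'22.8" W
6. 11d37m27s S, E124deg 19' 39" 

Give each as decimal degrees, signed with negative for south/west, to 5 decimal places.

1. 51.50681, 32.60422
2. 7.58639, -11.49500
3. 77.04347, -39.84863
4. 0.35733, 20.79467
5. 88.84056, -164.08967
6. -11.62417, 124.32750

Point 1:
  Latitude: 51 + 30/60 + 24.52/3600 = 51.506811
  N ⇒ keep positive
  Longitude: 32° + 36/60 + 15.2/3600 = 32 + 0.600000 + 0.004222 = 32.604222
  E → positive
Point 2:
  Latitude: 35′ + 11″ = 35.18333′; 7 + 35.18333/60 = 7.586389
  N ⇒ keep positive
  Lon: 11° + 29/60 + 42/3600 = 11 + 0.483333 + 0.011667 = 11.495000
  hemisphere W, so the sign is −
Point 3:
  φ: 2′ + 36.5″ = 2.60833′; 77 + 2.60833/60 = 77.043472
  N ⇒ keep positive
  Longitude: 39 + 50/60 + 55.06/3600 = 39.848628
  W → negative
Point 4:
  Latitude: 0° + 21/60 + 26.4/3600 = 0 + 0.350000 + 0.007333 = 0.357333
  N ⇒ keep positive
  Longitude: 20° + 47/60 + 40.8/3600 = 20 + 0.783333 + 0.011333 = 20.794667
  E → positive
Point 5:
  Latitude: 50′ + 26″ = 50.43333′; 88 + 50.43333/60 = 88.840556
  N ⇒ keep positive
  λ: 164° + 5/60 + 22.8/3600 = 164 + 0.083333 + 0.006333 = 164.089667
  W → negative
Point 6:
  φ: 37′ + 27″ = 37.45000′; 11 + 37.45000/60 = 11.624167
  S → negative
  λ: 124° + 19/60 + 39/3600 = 124 + 0.316667 + 0.010833 = 124.327500
  E → positive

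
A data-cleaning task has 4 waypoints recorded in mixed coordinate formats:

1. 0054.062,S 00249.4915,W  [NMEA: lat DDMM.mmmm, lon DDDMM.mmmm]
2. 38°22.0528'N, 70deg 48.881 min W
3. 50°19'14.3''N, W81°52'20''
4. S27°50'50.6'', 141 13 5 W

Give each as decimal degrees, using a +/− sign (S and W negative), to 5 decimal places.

Point 1:
  Lat: split at 2 digits → 00° and 54.062′; 0 + 54.062/60 = 0.901033
  S → negative
  Lon: split at 3 digits → 002° and 49.4915′; 2 + 49.4915/60 = 2.824858
  hemisphere W, so the sign is −
Point 2:
  Lat: 22.0528′ = 0.367547°; total 38.367547
  N ⇒ keep positive
  λ: 70 + 48.881/60 = 70.814683
  W → negative
Point 3:
  Latitude: 50 + 19/60 + 14.3/3600 = 50.320639
  N → positive
  λ: 52′ + 20″ = 52.33333′; 81 + 52.33333/60 = 81.872222
  W ⇒ negate
Point 4:
  φ: 27 + 50/60 + 50.6/3600 = 27.847389
  S ⇒ negate
  Lon: 141 + 13/60 + 5/3600 = 141.218056
  W ⇒ negate

1. -0.90103, -2.82486
2. 38.36755, -70.81468
3. 50.32064, -81.87222
4. -27.84739, -141.21806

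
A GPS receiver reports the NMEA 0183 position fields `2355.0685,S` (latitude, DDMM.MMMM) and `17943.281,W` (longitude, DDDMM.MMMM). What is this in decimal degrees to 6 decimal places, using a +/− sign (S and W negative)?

-23.917808, -179.721350

Lat: degrees = first 2 digits = 23, minutes = 55.0685; 23 + 55.0685/60 = 23.9178083
S → negative
Lon: degrees = first 3 digits = 179, minutes = 43.281; 179 + 43.281/60 = 179.7213500
W → negative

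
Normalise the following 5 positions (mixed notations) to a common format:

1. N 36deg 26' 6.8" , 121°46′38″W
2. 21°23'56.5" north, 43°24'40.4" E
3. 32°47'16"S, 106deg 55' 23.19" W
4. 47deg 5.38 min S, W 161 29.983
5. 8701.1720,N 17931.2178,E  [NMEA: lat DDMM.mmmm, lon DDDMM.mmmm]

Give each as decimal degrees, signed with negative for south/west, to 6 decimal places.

Point 1:
  φ: 36° + 26/60 + 6.8/3600 = 36 + 0.433333 + 0.001889 = 36.4352222
  N → positive
  Lon: 121° + 46/60 + 38/3600 = 121 + 0.766667 + 0.010556 = 121.7772222
  W ⇒ negate
Point 2:
  Latitude: 23′ + 56.5″ = 23.94167′; 21 + 23.94167/60 = 21.3990278
  N ⇒ keep positive
  Longitude: 43 + 24/60 + 40.4/3600 = 43.4112222
  E ⇒ keep positive
Point 3:
  Lat: 32° + 47/60 + 16/3600 = 32 + 0.783333 + 0.004444 = 32.7877778
  hemisphere S, so the sign is −
  Longitude: 106 + 55/60 + 23.19/3600 = 106.9231083
  W ⇒ negate
Point 4:
  Latitude: 47 + 5.38/60 = 47.0896667
  S ⇒ negate
  Longitude: 29.983′ = 0.499717°; total 161.4997167
  W ⇒ negate
Point 5:
  Lat: degrees = first 2 digits = 87, minutes = 1.172; 87 + 1.172/60 = 87.0195333
  N ⇒ keep positive
  Lon: degrees = first 3 digits = 179, minutes = 31.2178; 179 + 31.2178/60 = 179.5202967
  E → positive

1. 36.435222, -121.777222
2. 21.399028, 43.411222
3. -32.787778, -106.923108
4. -47.089667, -161.499717
5. 87.019533, 179.520297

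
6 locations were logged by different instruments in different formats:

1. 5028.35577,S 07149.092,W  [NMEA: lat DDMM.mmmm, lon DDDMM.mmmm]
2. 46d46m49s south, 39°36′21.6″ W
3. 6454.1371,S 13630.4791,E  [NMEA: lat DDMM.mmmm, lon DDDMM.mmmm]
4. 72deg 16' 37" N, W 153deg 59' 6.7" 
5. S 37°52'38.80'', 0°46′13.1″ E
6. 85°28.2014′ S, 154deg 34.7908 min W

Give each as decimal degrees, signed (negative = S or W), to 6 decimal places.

Point 1:
  φ: split at 2 digits → 50° and 28.35577′; 50 + 28.35577/60 = 50.4725962
  S → negative
  Lon: split at 3 digits → 071° and 49.092′; 71 + 49.092/60 = 71.8182000
  hemisphere W, so the sign is −
Point 2:
  Latitude: 46 + 46/60 + 49/3600 = 46.7802778
  S ⇒ negate
  Lon: 36′ + 21.6″ = 36.36000′; 39 + 36.36000/60 = 39.6060000
  W ⇒ negate
Point 3:
  Latitude: split at 2 digits → 64° and 54.1371′; 64 + 54.1371/60 = 64.9022850
  hemisphere S, so the sign is −
  λ: degrees = first 3 digits = 136, minutes = 30.4791; 136 + 30.4791/60 = 136.5079850
  E ⇒ keep positive
Point 4:
  Latitude: 16′ + 37″ = 16.61667′; 72 + 16.61667/60 = 72.2769444
  N → positive
  Longitude: 153° + 59/60 + 6.7/3600 = 153 + 0.983333 + 0.001861 = 153.9851944
  W → negative
Point 5:
  Lat: 37 + 52/60 + 38.8/3600 = 37.8774444
  S → negative
  Lon: 46′ + 13.1″ = 46.21833′; 0 + 46.21833/60 = 0.7703056
  E ⇒ keep positive
Point 6:
  φ: 28.2014′ = 0.470023°; total 85.4700233
  hemisphere S, so the sign is −
  Lon: 34.7908′ = 0.579847°; total 154.5798467
  W → negative

1. -50.472596, -71.818200
2. -46.780278, -39.606000
3. -64.902285, 136.507985
4. 72.276944, -153.985194
5. -37.877444, 0.770306
6. -85.470023, -154.579847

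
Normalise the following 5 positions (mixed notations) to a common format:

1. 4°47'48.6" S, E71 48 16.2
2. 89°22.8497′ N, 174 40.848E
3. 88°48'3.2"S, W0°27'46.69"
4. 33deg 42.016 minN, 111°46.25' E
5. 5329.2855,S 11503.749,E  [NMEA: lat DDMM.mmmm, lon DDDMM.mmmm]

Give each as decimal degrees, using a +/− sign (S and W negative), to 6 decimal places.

1. -4.796833, 71.804500
2. 89.380828, 174.680800
3. -88.800889, -0.462969
4. 33.700267, 111.770833
5. -53.488092, 115.062483

Point 1:
  Latitude: 4° + 47/60 + 48.6/3600 = 4 + 0.783333 + 0.013500 = 4.7968333
  hemisphere S, so the sign is −
  Longitude: 71 + 48/60 + 16.2/3600 = 71.8045000
  E ⇒ keep positive
Point 2:
  Lat: 22.8497′ = 0.380828°; total 89.3808283
  N ⇒ keep positive
  λ: 174 + 40.848/60 = 174.6808000
  E → positive
Point 3:
  Lat: 48′ + 3.2″ = 48.05333′; 88 + 48.05333/60 = 88.8008889
  hemisphere S, so the sign is −
  Lon: 27′ + 46.69″ = 27.77817′; 0 + 27.77817/60 = 0.4629694
  hemisphere W, so the sign is −
Point 4:
  φ: 33 + 42.016/60 = 33.7002667
  N → positive
  λ: 46.25′ = 0.770833°; total 111.7708333
  E ⇒ keep positive
Point 5:
  φ: degrees = first 2 digits = 53, minutes = 29.2855; 53 + 29.2855/60 = 53.4880917
  hemisphere S, so the sign is −
  Lon: degrees = first 3 digits = 115, minutes = 3.749; 115 + 3.749/60 = 115.0624833
  E ⇒ keep positive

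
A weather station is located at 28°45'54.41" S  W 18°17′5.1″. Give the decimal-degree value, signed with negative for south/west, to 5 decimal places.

Lat: 45′ + 54.41″ = 45.90683′; 28 + 45.90683/60 = 28.765114
S → negative
Longitude: 18° + 17/60 + 5.1/3600 = 18 + 0.283333 + 0.001417 = 18.284750
W → negative

-28.76511, -18.28475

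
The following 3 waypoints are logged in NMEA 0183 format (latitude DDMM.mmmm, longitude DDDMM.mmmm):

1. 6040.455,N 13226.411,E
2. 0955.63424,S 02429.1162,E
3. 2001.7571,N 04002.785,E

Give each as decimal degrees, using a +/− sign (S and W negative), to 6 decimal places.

1. 60.674250, 132.440183
2. -9.927237, 24.485270
3. 20.029285, 40.046417

Point 1:
  Lat: split at 2 digits → 60° and 40.455′; 60 + 40.455/60 = 60.6742500
  N ⇒ keep positive
  Lon: split at 3 digits → 132° and 26.411′; 132 + 26.411/60 = 132.4401833
  E → positive
Point 2:
  Lat: degrees = first 2 digits = 9, minutes = 55.63424; 9 + 55.63424/60 = 9.9272373
  hemisphere S, so the sign is −
  Longitude: split at 3 digits → 024° and 29.1162′; 24 + 29.1162/60 = 24.4852700
  E → positive
Point 3:
  Latitude: split at 2 digits → 20° and 1.7571′; 20 + 1.7571/60 = 20.0292850
  N → positive
  λ: degrees = first 3 digits = 40, minutes = 2.785; 40 + 2.785/60 = 40.0464167
  E ⇒ keep positive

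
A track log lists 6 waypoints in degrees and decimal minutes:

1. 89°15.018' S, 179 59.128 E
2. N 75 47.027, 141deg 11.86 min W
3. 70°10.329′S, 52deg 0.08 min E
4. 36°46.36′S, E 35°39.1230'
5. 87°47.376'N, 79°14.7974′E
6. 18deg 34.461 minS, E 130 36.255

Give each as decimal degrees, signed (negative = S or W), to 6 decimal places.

1. -89.250300, 179.985467
2. 75.783783, -141.197667
3. -70.172150, 52.001333
4. -36.772667, 35.652050
5. 87.789600, 79.246623
6. -18.574350, 130.604250

Point 1:
  φ: 15.018′ = 0.250300°; total 89.2503000
  hemisphere S, so the sign is −
  Longitude: 179 + 59.128/60 = 179.9854667
  E ⇒ keep positive
Point 2:
  Latitude: 47.027′ = 0.783783°; total 75.7837833
  N ⇒ keep positive
  λ: 141 + 11.86/60 = 141.1976667
  hemisphere W, so the sign is −
Point 3:
  Latitude: 70 + 10.329/60 = 70.1721500
  hemisphere S, so the sign is −
  Lon: 52 + 0.08/60 = 52.0013333
  E → positive
Point 4:
  Lat: 46.36′ = 0.772667°; total 36.7726667
  hemisphere S, so the sign is −
  Lon: 39.123′ = 0.652050°; total 35.6520500
  E ⇒ keep positive
Point 5:
  Latitude: 87 + 47.376/60 = 87.7896000
  N → positive
  λ: 14.7974′ = 0.246623°; total 79.2466233
  E ⇒ keep positive
Point 6:
  Lat: 34.461′ = 0.574350°; total 18.5743500
  S ⇒ negate
  λ: 130 + 36.255/60 = 130.6042500
  E → positive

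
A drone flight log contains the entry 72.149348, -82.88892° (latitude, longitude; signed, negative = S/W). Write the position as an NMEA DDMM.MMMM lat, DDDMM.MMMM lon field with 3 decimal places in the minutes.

φ: minutes = (72.149348 − 72) × 60 = 8.96088
Longitude is negative → W; |value| = 82.888920
Longitude: 82° + 0.888920 × 60 = 82° 53.33520′

7208.961,N / 08253.335,W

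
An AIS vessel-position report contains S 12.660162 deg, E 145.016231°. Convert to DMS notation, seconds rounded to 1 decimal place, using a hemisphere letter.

12°39′36.6″ S, 145°00′58.4″ E

Latitude: 0.660162 × 60 = 39.60972′ → 39′, remainder × 60 = 36.583″
λ: whole degrees 145; 0.97386′ → 0′ and 58.432″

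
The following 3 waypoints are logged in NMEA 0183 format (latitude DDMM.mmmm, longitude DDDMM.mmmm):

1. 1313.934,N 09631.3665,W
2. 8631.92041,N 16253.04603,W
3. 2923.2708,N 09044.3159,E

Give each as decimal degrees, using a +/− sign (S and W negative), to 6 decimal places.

Point 1:
  Lat: split at 2 digits → 13° and 13.934′; 13 + 13.934/60 = 13.2322333
  N → positive
  λ: degrees = first 3 digits = 96, minutes = 31.3665; 96 + 31.3665/60 = 96.5227750
  W → negative
Point 2:
  φ: degrees = first 2 digits = 86, minutes = 31.92041; 86 + 31.92041/60 = 86.5320068
  N → positive
  Lon: split at 3 digits → 162° and 53.04603′; 162 + 53.04603/60 = 162.8841005
  W → negative
Point 3:
  Latitude: split at 2 digits → 29° and 23.2708′; 29 + 23.2708/60 = 29.3878467
  N ⇒ keep positive
  Lon: degrees = first 3 digits = 90, minutes = 44.3159; 90 + 44.3159/60 = 90.7385983
  E → positive

1. 13.232233, -96.522775
2. 86.532007, -162.884101
3. 29.387847, 90.738598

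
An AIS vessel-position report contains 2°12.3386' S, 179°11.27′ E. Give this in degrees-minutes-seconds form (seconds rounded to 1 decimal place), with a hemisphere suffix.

2°12′20.3″ S, 179°11′16.2″ E

φ: 12.33860′ → 12′ and 0.33860 × 60 = 20.316″
Longitude: 11.27000′ → 11′ and 0.27000 × 60 = 16.200″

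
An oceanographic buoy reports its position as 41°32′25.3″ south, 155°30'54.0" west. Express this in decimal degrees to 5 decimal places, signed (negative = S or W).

Latitude: 32′ + 25.3″ = 32.42167′; 41 + 32.42167/60 = 41.540361
S → negative
λ: 30′ + 54″ = 30.90000′; 155 + 30.90000/60 = 155.515000
hemisphere W, so the sign is −

-41.54036, -155.51500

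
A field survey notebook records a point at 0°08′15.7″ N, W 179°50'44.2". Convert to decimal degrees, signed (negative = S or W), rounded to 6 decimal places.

0.137694, -179.845611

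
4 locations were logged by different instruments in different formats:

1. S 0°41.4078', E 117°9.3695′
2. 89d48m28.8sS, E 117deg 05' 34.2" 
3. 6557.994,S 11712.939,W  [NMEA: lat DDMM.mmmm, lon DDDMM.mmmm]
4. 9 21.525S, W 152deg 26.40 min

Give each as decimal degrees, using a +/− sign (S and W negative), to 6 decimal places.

Point 1:
  φ: 0 + 41.4078/60 = 0.6901300
  S → negative
  Lon: 117 + 9.3695/60 = 117.1561583
  E ⇒ keep positive
Point 2:
  Latitude: 89 + 48/60 + 28.8/3600 = 89.8080000
  S → negative
  λ: 5′ + 34.2″ = 5.57000′; 117 + 5.57000/60 = 117.0928333
  E → positive
Point 3:
  Latitude: degrees = first 2 digits = 65, minutes = 57.994; 65 + 57.994/60 = 65.9665667
  S → negative
  Lon: split at 3 digits → 117° and 12.939′; 117 + 12.939/60 = 117.2156500
  W ⇒ negate
Point 4:
  Lat: 21.525′ = 0.358750°; total 9.3587500
  S → negative
  Longitude: 26.4′ = 0.440000°; total 152.4400000
  W ⇒ negate

1. -0.690130, 117.156158
2. -89.808000, 117.092833
3. -65.966567, -117.215650
4. -9.358750, -152.440000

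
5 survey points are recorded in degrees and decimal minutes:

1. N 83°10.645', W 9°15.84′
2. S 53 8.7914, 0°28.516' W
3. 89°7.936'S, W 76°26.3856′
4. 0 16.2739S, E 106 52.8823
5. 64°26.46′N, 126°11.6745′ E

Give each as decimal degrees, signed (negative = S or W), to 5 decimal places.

1. 83.17742, -9.26400
2. -53.14652, -0.47527
3. -89.13227, -76.43976
4. -0.27123, 106.88137
5. 64.44100, 126.19458

Point 1:
  Lat: 10.645′ = 0.177417°; total 83.177417
  N ⇒ keep positive
  Longitude: 15.84′ = 0.264000°; total 9.264000
  W → negative
Point 2:
  Lat: 53 + 8.7914/60 = 53.146523
  S → negative
  λ: 28.516′ = 0.475267°; total 0.475267
  W ⇒ negate
Point 3:
  φ: 7.936′ = 0.132267°; total 89.132267
  hemisphere S, so the sign is −
  Lon: 76 + 26.3856/60 = 76.439760
  hemisphere W, so the sign is −
Point 4:
  φ: 0 + 16.2739/60 = 0.271232
  S ⇒ negate
  Lon: 52.8823′ = 0.881372°; total 106.881372
  E → positive
Point 5:
  Latitude: 26.46′ = 0.441000°; total 64.441000
  N → positive
  λ: 126 + 11.6745/60 = 126.194575
  E ⇒ keep positive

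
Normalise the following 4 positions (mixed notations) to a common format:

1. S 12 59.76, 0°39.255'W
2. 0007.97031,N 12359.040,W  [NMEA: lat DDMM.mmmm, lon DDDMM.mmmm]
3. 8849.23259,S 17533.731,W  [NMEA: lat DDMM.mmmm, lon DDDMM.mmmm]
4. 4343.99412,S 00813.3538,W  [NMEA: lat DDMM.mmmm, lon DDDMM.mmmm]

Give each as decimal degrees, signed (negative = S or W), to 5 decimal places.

1. -12.99600, -0.65425
2. 0.13284, -123.98400
3. -88.82054, -175.56218
4. -43.73324, -8.22256

Point 1:
  φ: 59.76′ = 0.996000°; total 12.996000
  S ⇒ negate
  Longitude: 0 + 39.255/60 = 0.654250
  W → negative
Point 2:
  φ: degrees = first 2 digits = 0, minutes = 7.97031; 0 + 7.97031/60 = 0.132839
  N ⇒ keep positive
  Longitude: degrees = first 3 digits = 123, minutes = 59.04; 123 + 59.04/60 = 123.984000
  W → negative
Point 3:
  φ: degrees = first 2 digits = 88, minutes = 49.23259; 88 + 49.23259/60 = 88.820543
  S ⇒ negate
  λ: split at 3 digits → 175° and 33.731′; 175 + 33.731/60 = 175.562183
  W ⇒ negate
Point 4:
  Lat: split at 2 digits → 43° and 43.99412′; 43 + 43.99412/60 = 43.733235
  S ⇒ negate
  Lon: degrees = first 3 digits = 8, minutes = 13.3538; 8 + 13.3538/60 = 8.222563
  W → negative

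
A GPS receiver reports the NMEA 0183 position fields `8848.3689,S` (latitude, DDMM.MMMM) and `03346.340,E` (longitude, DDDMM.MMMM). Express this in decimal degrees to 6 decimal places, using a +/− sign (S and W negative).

-88.806148, 33.772333

φ: degrees = first 2 digits = 88, minutes = 48.3689; 88 + 48.3689/60 = 88.8061483
S → negative
Lon: split at 3 digits → 033° and 46.34′; 33 + 46.34/60 = 33.7723333
E ⇒ keep positive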